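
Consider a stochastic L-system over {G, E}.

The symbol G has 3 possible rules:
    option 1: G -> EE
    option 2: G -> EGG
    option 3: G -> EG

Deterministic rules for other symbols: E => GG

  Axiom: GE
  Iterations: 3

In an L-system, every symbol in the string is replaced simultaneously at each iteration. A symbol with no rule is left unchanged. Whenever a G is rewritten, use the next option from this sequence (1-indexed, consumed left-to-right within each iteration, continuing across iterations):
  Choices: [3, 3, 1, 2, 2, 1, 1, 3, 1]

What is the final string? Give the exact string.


Step 0: GE
Step 1: EGGG  (used choices [3])
Step 2: GGEGEEEGG  (used choices [3, 1, 2])
Step 3: EGGEEGGEEGGGGGGEGEE  (used choices [2, 1, 1, 3, 1])

Answer: EGGEEGGEEGGGGGGEGEE


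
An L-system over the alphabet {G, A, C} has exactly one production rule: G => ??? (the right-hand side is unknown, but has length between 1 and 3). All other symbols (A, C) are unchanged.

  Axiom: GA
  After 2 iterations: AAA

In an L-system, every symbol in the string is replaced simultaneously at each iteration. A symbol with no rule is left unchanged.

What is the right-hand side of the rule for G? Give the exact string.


Trying G => AA:
  Step 0: GA
  Step 1: AAA
  Step 2: AAA
Matches the given result.

Answer: AA


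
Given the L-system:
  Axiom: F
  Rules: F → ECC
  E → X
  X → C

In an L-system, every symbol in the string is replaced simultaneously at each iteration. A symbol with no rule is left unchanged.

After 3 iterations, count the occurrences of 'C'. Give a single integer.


Answer: 3

Derivation:
Step 0: F  (0 'C')
Step 1: ECC  (2 'C')
Step 2: XCC  (2 'C')
Step 3: CCC  (3 'C')


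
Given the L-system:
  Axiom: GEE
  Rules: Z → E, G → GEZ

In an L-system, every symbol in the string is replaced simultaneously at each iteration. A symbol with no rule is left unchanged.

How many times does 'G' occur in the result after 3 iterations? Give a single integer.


Step 0: GEE  (1 'G')
Step 1: GEZEE  (1 'G')
Step 2: GEZEEEE  (1 'G')
Step 3: GEZEEEEEE  (1 'G')

Answer: 1


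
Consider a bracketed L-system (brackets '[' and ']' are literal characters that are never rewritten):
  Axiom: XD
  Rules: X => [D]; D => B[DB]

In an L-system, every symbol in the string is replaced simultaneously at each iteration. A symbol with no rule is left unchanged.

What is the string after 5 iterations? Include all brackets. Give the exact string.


Step 0: XD
Step 1: [D]B[DB]
Step 2: [B[DB]]B[B[DB]B]
Step 3: [B[B[DB]B]]B[B[B[DB]B]B]
Step 4: [B[B[B[DB]B]B]]B[B[B[B[DB]B]B]B]
Step 5: [B[B[B[B[DB]B]B]B]]B[B[B[B[B[DB]B]B]B]B]

Answer: [B[B[B[B[DB]B]B]B]]B[B[B[B[B[DB]B]B]B]B]


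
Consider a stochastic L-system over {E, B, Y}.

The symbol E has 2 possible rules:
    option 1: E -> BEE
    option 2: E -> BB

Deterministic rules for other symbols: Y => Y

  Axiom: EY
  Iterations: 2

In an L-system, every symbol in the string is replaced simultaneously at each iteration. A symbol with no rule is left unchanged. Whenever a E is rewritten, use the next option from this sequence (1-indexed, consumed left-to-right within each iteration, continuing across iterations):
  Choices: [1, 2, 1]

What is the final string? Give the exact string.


Answer: BBBBEEY

Derivation:
Step 0: EY
Step 1: BEEY  (used choices [1])
Step 2: BBBBEEY  (used choices [2, 1])


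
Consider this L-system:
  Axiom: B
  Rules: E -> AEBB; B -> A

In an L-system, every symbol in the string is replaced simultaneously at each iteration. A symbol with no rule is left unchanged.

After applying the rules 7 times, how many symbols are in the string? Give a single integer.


Step 0: length = 1
Step 1: length = 1
Step 2: length = 1
Step 3: length = 1
Step 4: length = 1
Step 5: length = 1
Step 6: length = 1
Step 7: length = 1

Answer: 1


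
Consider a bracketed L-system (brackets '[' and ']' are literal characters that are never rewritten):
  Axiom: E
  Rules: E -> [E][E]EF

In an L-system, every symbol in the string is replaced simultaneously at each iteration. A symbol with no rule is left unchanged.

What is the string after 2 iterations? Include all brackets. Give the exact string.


Answer: [[E][E]EF][[E][E]EF][E][E]EFF

Derivation:
Step 0: E
Step 1: [E][E]EF
Step 2: [[E][E]EF][[E][E]EF][E][E]EFF


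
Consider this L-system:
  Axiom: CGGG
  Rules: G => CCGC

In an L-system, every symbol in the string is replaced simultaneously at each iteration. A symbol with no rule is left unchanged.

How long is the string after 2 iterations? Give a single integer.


Step 0: length = 4
Step 1: length = 13
Step 2: length = 22

Answer: 22


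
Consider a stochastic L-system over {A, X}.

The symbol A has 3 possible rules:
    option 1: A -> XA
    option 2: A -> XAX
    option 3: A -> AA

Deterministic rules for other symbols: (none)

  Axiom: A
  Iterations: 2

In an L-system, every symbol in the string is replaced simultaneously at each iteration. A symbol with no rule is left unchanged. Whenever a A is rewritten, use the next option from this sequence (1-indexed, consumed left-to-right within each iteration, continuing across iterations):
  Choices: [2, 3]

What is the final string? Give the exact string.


Answer: XAAX

Derivation:
Step 0: A
Step 1: XAX  (used choices [2])
Step 2: XAAX  (used choices [3])


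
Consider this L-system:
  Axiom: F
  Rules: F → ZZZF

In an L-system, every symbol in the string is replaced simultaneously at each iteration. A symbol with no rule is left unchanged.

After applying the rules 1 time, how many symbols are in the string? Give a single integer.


Step 0: length = 1
Step 1: length = 4

Answer: 4


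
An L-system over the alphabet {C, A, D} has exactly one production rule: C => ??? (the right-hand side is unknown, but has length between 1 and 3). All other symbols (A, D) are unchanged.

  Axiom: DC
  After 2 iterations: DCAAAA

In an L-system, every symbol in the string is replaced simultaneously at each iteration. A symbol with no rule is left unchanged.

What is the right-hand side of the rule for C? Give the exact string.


Trying C => CAA:
  Step 0: DC
  Step 1: DCAA
  Step 2: DCAAAA
Matches the given result.

Answer: CAA


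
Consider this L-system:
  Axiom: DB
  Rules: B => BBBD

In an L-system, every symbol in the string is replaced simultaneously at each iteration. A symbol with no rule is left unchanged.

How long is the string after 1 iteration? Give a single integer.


Answer: 5

Derivation:
Step 0: length = 2
Step 1: length = 5


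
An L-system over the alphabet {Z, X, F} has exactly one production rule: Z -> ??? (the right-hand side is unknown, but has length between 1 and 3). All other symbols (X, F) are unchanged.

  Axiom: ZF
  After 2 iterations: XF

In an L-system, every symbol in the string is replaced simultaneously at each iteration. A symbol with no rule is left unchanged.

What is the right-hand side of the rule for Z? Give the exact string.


Trying Z -> X:
  Step 0: ZF
  Step 1: XF
  Step 2: XF
Matches the given result.

Answer: X


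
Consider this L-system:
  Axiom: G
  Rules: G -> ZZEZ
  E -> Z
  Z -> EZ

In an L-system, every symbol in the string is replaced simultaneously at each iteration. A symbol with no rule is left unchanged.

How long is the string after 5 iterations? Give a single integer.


Answer: 29

Derivation:
Step 0: length = 1
Step 1: length = 4
Step 2: length = 7
Step 3: length = 11
Step 4: length = 18
Step 5: length = 29


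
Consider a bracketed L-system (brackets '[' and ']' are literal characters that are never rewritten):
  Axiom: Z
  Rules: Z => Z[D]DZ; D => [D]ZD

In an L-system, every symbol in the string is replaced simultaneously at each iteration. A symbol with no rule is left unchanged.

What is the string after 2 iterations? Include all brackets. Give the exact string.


Answer: Z[D]DZ[[D]ZD][D]ZDZ[D]DZ

Derivation:
Step 0: Z
Step 1: Z[D]DZ
Step 2: Z[D]DZ[[D]ZD][D]ZDZ[D]DZ


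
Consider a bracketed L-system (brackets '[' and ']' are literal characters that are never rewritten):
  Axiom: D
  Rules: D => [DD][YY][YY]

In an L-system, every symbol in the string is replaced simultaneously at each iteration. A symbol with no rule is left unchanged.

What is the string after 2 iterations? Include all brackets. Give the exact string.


Answer: [[DD][YY][YY][DD][YY][YY]][YY][YY]

Derivation:
Step 0: D
Step 1: [DD][YY][YY]
Step 2: [[DD][YY][YY][DD][YY][YY]][YY][YY]


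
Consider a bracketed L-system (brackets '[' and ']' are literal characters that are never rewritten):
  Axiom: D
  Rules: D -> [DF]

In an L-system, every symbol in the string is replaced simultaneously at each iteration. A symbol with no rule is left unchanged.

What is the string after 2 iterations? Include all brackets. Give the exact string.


Step 0: D
Step 1: [DF]
Step 2: [[DF]F]

Answer: [[DF]F]


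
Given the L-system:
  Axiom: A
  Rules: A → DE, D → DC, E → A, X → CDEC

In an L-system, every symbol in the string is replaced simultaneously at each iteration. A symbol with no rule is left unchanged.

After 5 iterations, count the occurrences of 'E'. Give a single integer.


Answer: 1

Derivation:
Step 0: A  (0 'E')
Step 1: DE  (1 'E')
Step 2: DCA  (0 'E')
Step 3: DCCDE  (1 'E')
Step 4: DCCCDCA  (0 'E')
Step 5: DCCCCDCCDE  (1 'E')


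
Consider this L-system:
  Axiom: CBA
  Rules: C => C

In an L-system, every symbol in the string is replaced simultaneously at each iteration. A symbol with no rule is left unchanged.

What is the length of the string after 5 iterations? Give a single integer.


Answer: 3

Derivation:
Step 0: length = 3
Step 1: length = 3
Step 2: length = 3
Step 3: length = 3
Step 4: length = 3
Step 5: length = 3


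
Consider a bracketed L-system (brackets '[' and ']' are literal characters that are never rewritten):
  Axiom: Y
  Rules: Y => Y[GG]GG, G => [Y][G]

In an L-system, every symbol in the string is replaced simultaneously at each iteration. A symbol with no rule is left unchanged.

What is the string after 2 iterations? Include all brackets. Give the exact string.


Answer: Y[GG]GG[[Y][G][Y][G]][Y][G][Y][G]

Derivation:
Step 0: Y
Step 1: Y[GG]GG
Step 2: Y[GG]GG[[Y][G][Y][G]][Y][G][Y][G]


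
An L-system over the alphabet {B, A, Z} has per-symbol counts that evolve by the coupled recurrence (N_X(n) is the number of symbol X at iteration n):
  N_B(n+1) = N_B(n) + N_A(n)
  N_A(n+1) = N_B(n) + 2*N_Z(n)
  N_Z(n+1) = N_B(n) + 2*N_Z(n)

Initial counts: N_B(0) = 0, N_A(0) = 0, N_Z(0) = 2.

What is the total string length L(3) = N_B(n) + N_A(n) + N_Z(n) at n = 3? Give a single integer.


Answer: 52

Derivation:
Step 0: N_B=0, N_A=0, N_Z=2, L=2
Step 1: N_B=0, N_A=4, N_Z=4, L=8
Step 2: N_B=4, N_A=8, N_Z=8, L=20
Step 3: N_B=12, N_A=20, N_Z=20, L=52


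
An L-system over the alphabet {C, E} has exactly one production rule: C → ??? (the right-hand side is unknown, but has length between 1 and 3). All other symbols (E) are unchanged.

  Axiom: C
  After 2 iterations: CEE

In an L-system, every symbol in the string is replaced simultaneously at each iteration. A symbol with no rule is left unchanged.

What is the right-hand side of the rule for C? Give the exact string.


Answer: CE

Derivation:
Trying C → CE:
  Step 0: C
  Step 1: CE
  Step 2: CEE
Matches the given result.


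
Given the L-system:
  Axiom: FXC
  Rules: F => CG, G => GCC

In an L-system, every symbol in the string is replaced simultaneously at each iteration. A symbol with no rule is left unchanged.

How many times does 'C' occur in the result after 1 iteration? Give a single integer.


Answer: 2

Derivation:
Step 0: FXC  (1 'C')
Step 1: CGXC  (2 'C')


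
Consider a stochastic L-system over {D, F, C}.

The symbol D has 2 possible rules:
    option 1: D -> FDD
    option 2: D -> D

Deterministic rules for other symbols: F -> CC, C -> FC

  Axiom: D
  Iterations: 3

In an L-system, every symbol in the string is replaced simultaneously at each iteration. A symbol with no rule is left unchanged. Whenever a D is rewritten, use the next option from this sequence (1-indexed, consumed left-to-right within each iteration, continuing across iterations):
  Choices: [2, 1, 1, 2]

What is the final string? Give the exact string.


Answer: CCFDDD

Derivation:
Step 0: D
Step 1: D  (used choices [2])
Step 2: FDD  (used choices [1])
Step 3: CCFDDD  (used choices [1, 2])


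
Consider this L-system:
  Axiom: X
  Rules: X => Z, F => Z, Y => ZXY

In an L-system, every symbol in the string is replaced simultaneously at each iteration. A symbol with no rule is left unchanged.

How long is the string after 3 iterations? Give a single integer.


Step 0: length = 1
Step 1: length = 1
Step 2: length = 1
Step 3: length = 1

Answer: 1


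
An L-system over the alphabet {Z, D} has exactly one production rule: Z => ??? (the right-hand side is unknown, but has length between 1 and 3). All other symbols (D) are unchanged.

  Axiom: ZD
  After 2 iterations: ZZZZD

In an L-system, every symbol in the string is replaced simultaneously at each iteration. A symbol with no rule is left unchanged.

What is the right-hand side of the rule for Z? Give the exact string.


Trying Z => ZZ:
  Step 0: ZD
  Step 1: ZZD
  Step 2: ZZZZD
Matches the given result.

Answer: ZZ


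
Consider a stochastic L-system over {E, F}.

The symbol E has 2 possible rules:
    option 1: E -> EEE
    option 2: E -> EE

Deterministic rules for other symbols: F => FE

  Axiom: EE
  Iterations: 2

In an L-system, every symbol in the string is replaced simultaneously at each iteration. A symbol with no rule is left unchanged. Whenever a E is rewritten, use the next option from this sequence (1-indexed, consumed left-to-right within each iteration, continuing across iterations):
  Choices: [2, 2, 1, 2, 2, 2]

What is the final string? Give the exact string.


Answer: EEEEEEEEE

Derivation:
Step 0: EE
Step 1: EEEE  (used choices [2, 2])
Step 2: EEEEEEEEE  (used choices [1, 2, 2, 2])


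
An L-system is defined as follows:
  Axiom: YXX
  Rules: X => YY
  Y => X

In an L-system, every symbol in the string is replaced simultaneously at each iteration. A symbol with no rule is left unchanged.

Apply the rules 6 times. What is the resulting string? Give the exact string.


Answer: YYYYYYYYXXXXXXXXXXXXXXXX

Derivation:
Step 0: YXX
Step 1: XYYYY
Step 2: YYXXXX
Step 3: XXYYYYYYYY
Step 4: YYYYXXXXXXXX
Step 5: XXXXYYYYYYYYYYYYYYYY
Step 6: YYYYYYYYXXXXXXXXXXXXXXXX


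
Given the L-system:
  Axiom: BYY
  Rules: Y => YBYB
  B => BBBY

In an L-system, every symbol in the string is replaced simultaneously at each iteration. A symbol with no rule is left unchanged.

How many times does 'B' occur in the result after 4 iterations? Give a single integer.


Answer: 511

Derivation:
Step 0: BYY  (1 'B')
Step 1: BBBYYBYBYBYB  (7 'B')
Step 2: BBBYBBBYBBBYYBYBYBYBBBBYYBYBBBBYYBYBBBBYYBYBBBBY  (31 'B')
Step 3: BBBYBBBYBBBYYBYBBBBYBBBYBBBYYBYBBBBYBBBYBBBYYBYBYBYBBBBYYBYBBBBYYBYBBBBYYBYBBBBYBBBYBBBYBBBYYBYBYBYBBBBYYBYBBBBYBBBYBBBYBBBYYBYBYBYBBBBYYBYBBBBYBBBYBBBYBBBYYBYBYBYBBBBYYBYBBBBYBBBYBBBYBBBYYBYB  (127 'B')
Step 4: BBBYBBBYBBBYYBYBBBBYBBBYBBBYYBYBBBBYBBBYBBBYYBYBYBYBBBBYYBYBBBBYBBBYBBBYBBBYYBYBBBBYBBBYBBBYYBYBBBBYBBBYBBBYYBYBYBYBBBBYYBYBBBBYBBBYBBBYBBBYYBYBBBBYBBBYBBBYYBYBBBBYBBBYBBBYYBYBYBYBBBBYYBYBBBBYYBYBBBBYYBYBBBBYBBBYBBBYBBBYYBYBYBYBBBBYYBYBBBBYBBBYBBBYBBBYYBYBYBYBBBBYYBYBBBBYBBBYBBBYBBBYYBYBYBYBBBBYYBYBBBBYBBBYBBBYBBBYYBYBBBBYBBBYBBBYYBYBBBBYBBBYBBBYYBYBBBBYBBBYBBBYYBYBYBYBBBBYYBYBBBBYYBYBBBBYYBYBBBBYBBBYBBBYBBBYYBYBYBYBBBBYYBYBBBBYBBBYBBBYBBBYYBYBBBBYBBBYBBBYYBYBBBBYBBBYBBBYYBYBBBBYBBBYBBBYYBYBYBYBBBBYYBYBBBBYYBYBBBBYYBYBBBBYBBBYBBBYBBBYYBYBYBYBBBBYYBYBBBBYBBBYBBBYBBBYYBYBBBBYBBBYBBBYYBYBBBBYBBBYBBBYYBYBBBBYBBBYBBBYYBYBYBYBBBBYYBYBBBBYYBYBBBBYYBYBBBBYBBBYBBBYBBBYYBYBYBYBBBBYYBYBBBBYBBBYBBBYBBBYYBYBBBBYBBBYBBBYYBYBBBBYBBBYBBBYYBYBBBBYBBBYBBBYYBYBYBYBBBBYYBYBBBBY  (511 'B')


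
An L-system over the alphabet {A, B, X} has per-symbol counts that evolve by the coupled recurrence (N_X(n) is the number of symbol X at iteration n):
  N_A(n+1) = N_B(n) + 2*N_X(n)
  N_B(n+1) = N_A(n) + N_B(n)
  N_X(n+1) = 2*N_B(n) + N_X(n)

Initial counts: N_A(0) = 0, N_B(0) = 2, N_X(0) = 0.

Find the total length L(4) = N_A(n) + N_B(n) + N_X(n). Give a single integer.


Answer: 124

Derivation:
Step 0: N_A=0, N_B=2, N_X=0, L=2
Step 1: N_A=2, N_B=2, N_X=4, L=8
Step 2: N_A=10, N_B=4, N_X=8, L=22
Step 3: N_A=20, N_B=14, N_X=16, L=50
Step 4: N_A=46, N_B=34, N_X=44, L=124


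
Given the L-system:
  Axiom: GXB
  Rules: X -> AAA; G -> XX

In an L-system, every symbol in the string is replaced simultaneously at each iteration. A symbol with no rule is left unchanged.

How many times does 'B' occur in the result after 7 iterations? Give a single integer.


Step 0: GXB  (1 'B')
Step 1: XXAAAB  (1 'B')
Step 2: AAAAAAAAAB  (1 'B')
Step 3: AAAAAAAAAB  (1 'B')
Step 4: AAAAAAAAAB  (1 'B')
Step 5: AAAAAAAAAB  (1 'B')
Step 6: AAAAAAAAAB  (1 'B')
Step 7: AAAAAAAAAB  (1 'B')

Answer: 1


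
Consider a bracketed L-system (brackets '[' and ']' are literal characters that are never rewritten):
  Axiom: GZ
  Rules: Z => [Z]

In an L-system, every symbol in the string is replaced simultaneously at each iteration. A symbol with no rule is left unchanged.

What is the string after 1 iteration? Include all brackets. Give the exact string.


Answer: G[Z]

Derivation:
Step 0: GZ
Step 1: G[Z]


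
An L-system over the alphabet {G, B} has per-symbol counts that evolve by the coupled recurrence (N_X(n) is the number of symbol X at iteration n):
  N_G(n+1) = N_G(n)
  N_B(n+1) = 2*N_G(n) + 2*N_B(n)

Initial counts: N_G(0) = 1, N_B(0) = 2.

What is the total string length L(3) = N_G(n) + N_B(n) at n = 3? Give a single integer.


Step 0: N_G=1, N_B=2, L=3
Step 1: N_G=1, N_B=6, L=7
Step 2: N_G=1, N_B=14, L=15
Step 3: N_G=1, N_B=30, L=31

Answer: 31


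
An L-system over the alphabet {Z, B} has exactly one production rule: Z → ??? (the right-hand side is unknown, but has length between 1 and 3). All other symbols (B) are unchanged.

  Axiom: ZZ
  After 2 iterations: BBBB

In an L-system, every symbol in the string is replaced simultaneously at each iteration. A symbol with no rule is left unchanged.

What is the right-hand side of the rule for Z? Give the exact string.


Answer: BB

Derivation:
Trying Z → BB:
  Step 0: ZZ
  Step 1: BBBB
  Step 2: BBBB
Matches the given result.


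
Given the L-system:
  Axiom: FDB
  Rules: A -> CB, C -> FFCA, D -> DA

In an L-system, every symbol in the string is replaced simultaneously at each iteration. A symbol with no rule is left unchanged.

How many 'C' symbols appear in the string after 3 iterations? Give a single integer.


Answer: 2

Derivation:
Step 0: FDB  (0 'C')
Step 1: FDAB  (0 'C')
Step 2: FDACBB  (1 'C')
Step 3: FDACBFFCABB  (2 'C')


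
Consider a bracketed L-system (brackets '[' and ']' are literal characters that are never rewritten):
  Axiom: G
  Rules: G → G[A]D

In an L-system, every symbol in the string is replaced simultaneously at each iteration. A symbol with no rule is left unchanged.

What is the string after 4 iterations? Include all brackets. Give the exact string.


Step 0: G
Step 1: G[A]D
Step 2: G[A]D[A]D
Step 3: G[A]D[A]D[A]D
Step 4: G[A]D[A]D[A]D[A]D

Answer: G[A]D[A]D[A]D[A]D


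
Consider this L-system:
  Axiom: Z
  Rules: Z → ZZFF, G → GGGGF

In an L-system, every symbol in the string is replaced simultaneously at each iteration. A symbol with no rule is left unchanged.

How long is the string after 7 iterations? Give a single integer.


Step 0: length = 1
Step 1: length = 4
Step 2: length = 10
Step 3: length = 22
Step 4: length = 46
Step 5: length = 94
Step 6: length = 190
Step 7: length = 382

Answer: 382


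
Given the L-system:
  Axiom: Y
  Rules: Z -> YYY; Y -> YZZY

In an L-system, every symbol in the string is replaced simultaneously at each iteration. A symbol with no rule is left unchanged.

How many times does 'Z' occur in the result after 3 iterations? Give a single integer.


Step 0: Y  (0 'Z')
Step 1: YZZY  (2 'Z')
Step 2: YZZYYYYYYYYZZY  (4 'Z')
Step 3: YZZYYYYYYYYZZYYZZYYZZYYZZYYZZYYZZYYZZYYZZYYYYYYYYZZY  (20 'Z')

Answer: 20


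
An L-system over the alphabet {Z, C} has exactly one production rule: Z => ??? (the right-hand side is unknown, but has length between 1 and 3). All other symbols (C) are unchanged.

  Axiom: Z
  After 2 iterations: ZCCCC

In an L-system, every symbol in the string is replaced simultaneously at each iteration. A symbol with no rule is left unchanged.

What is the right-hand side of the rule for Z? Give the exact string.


Trying Z => ZCC:
  Step 0: Z
  Step 1: ZCC
  Step 2: ZCCCC
Matches the given result.

Answer: ZCC


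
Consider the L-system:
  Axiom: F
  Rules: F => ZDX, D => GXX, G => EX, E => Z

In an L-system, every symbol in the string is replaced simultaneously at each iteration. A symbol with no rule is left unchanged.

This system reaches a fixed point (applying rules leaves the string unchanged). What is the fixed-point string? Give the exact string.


Answer: ZZXXXX

Derivation:
Step 0: F
Step 1: ZDX
Step 2: ZGXXX
Step 3: ZEXXXX
Step 4: ZZXXXX
Step 5: ZZXXXX  (unchanged — fixed point at step 4)


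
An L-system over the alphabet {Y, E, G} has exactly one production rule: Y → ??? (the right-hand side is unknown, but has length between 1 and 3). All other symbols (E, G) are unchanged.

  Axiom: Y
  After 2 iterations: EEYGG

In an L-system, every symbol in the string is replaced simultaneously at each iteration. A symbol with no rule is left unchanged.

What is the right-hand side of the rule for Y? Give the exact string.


Trying Y → EYG:
  Step 0: Y
  Step 1: EYG
  Step 2: EEYGG
Matches the given result.

Answer: EYG


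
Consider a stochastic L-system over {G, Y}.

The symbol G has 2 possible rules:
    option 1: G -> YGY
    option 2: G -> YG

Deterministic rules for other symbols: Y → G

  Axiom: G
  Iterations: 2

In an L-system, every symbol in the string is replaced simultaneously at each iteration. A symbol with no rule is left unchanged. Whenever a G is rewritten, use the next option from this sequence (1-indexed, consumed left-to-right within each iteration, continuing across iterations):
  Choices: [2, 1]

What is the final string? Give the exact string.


Answer: GYGY

Derivation:
Step 0: G
Step 1: YG  (used choices [2])
Step 2: GYGY  (used choices [1])


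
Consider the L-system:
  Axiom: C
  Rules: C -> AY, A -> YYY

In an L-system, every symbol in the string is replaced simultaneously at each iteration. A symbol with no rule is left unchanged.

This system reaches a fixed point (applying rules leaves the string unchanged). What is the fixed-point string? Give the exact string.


Step 0: C
Step 1: AY
Step 2: YYYY
Step 3: YYYY  (unchanged — fixed point at step 2)

Answer: YYYY


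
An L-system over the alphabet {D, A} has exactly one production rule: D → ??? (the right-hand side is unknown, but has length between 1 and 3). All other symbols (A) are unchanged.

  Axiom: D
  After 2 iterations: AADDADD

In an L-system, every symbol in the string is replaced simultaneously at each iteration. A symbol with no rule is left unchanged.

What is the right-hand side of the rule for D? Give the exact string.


Trying D → ADD:
  Step 0: D
  Step 1: ADD
  Step 2: AADDADD
Matches the given result.

Answer: ADD


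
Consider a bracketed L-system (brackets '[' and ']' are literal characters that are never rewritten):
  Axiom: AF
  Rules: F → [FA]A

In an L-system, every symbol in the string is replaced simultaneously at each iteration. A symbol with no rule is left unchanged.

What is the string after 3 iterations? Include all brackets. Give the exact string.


Step 0: AF
Step 1: A[FA]A
Step 2: A[[FA]AA]A
Step 3: A[[[FA]AA]AA]A

Answer: A[[[FA]AA]AA]A


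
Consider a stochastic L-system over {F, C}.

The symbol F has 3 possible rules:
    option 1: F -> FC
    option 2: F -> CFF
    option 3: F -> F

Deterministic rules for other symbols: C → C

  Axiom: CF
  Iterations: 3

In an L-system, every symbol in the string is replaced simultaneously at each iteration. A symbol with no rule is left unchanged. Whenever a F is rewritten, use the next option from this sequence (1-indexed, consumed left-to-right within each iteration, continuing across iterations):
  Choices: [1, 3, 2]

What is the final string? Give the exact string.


Step 0: CF
Step 1: CFC  (used choices [1])
Step 2: CFC  (used choices [3])
Step 3: CCFFC  (used choices [2])

Answer: CCFFC


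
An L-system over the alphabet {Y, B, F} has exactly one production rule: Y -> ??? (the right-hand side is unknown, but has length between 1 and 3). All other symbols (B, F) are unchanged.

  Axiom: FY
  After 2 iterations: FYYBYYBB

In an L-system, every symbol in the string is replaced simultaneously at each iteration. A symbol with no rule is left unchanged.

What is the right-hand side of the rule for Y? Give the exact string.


Trying Y -> YYB:
  Step 0: FY
  Step 1: FYYB
  Step 2: FYYBYYBB
Matches the given result.

Answer: YYB


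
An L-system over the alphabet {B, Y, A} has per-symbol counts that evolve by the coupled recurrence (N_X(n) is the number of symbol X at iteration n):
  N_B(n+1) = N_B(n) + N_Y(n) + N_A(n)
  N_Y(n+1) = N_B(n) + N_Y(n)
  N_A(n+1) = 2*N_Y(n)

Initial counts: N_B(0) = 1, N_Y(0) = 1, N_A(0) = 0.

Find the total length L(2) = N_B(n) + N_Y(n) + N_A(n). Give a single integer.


Step 0: N_B=1, N_Y=1, N_A=0, L=2
Step 1: N_B=2, N_Y=2, N_A=2, L=6
Step 2: N_B=6, N_Y=4, N_A=4, L=14

Answer: 14


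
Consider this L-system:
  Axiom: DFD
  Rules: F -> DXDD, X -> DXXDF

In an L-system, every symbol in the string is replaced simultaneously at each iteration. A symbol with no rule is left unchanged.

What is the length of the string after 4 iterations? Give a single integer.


Step 0: length = 3
Step 1: length = 6
Step 2: length = 10
Step 3: length = 21
Step 4: length = 47

Answer: 47


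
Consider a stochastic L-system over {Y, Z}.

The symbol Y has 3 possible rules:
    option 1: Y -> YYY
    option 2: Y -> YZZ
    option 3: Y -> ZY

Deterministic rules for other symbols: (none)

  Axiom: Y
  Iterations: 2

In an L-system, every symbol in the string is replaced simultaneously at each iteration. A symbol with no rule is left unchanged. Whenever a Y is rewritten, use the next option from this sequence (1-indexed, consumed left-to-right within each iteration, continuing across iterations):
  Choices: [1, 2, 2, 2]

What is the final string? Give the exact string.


Step 0: Y
Step 1: YYY  (used choices [1])
Step 2: YZZYZZYZZ  (used choices [2, 2, 2])

Answer: YZZYZZYZZ


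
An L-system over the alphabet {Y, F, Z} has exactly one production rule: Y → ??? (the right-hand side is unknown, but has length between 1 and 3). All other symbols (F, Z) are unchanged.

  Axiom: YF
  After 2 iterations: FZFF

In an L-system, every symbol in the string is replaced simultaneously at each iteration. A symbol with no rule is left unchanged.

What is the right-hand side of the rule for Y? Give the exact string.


Answer: FZF

Derivation:
Trying Y → FZF:
  Step 0: YF
  Step 1: FZFF
  Step 2: FZFF
Matches the given result.


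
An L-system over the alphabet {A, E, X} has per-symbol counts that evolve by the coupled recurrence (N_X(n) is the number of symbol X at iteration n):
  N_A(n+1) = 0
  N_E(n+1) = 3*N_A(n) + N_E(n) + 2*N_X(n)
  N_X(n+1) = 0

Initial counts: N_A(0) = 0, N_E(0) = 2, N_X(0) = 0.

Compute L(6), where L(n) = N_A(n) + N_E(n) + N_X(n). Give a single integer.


Answer: 2

Derivation:
Step 0: N_A=0, N_E=2, N_X=0, L=2
Step 1: N_A=0, N_E=2, N_X=0, L=2
Step 2: N_A=0, N_E=2, N_X=0, L=2
Step 3: N_A=0, N_E=2, N_X=0, L=2
Step 4: N_A=0, N_E=2, N_X=0, L=2
Step 5: N_A=0, N_E=2, N_X=0, L=2
Step 6: N_A=0, N_E=2, N_X=0, L=2


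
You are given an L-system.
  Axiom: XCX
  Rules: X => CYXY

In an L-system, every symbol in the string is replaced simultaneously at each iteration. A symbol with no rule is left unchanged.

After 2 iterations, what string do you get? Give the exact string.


Step 0: XCX
Step 1: CYXYCCYXY
Step 2: CYCYXYYCCYCYXYY

Answer: CYCYXYYCCYCYXYY


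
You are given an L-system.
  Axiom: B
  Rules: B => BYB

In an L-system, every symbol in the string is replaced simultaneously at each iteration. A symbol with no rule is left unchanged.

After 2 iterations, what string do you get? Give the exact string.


Answer: BYBYBYB

Derivation:
Step 0: B
Step 1: BYB
Step 2: BYBYBYB


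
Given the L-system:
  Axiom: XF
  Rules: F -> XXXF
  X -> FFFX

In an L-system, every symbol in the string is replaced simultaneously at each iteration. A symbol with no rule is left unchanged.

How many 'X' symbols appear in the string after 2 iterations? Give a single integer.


Answer: 16

Derivation:
Step 0: XF  (1 'X')
Step 1: FFFXXXXF  (4 'X')
Step 2: XXXFXXXFXXXFFFFXFFFXFFFXFFFXXXXF  (16 'X')


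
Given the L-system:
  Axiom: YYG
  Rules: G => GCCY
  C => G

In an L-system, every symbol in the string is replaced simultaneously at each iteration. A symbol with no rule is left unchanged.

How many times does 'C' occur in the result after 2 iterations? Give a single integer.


Answer: 2

Derivation:
Step 0: YYG  (0 'C')
Step 1: YYGCCY  (2 'C')
Step 2: YYGCCYGGY  (2 'C')


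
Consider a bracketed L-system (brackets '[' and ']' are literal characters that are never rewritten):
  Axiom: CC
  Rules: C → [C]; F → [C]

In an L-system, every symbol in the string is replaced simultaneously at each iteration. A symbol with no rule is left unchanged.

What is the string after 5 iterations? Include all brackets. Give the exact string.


Step 0: CC
Step 1: [C][C]
Step 2: [[C]][[C]]
Step 3: [[[C]]][[[C]]]
Step 4: [[[[C]]]][[[[C]]]]
Step 5: [[[[[C]]]]][[[[[C]]]]]

Answer: [[[[[C]]]]][[[[[C]]]]]


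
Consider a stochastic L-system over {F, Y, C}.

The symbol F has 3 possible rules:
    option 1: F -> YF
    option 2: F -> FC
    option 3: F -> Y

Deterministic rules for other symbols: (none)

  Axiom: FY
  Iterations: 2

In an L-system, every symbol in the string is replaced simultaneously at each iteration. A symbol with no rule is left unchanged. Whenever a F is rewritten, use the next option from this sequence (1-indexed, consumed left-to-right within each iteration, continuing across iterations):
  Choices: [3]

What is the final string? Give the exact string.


Answer: YY

Derivation:
Step 0: FY
Step 1: YY  (used choices [3])
Step 2: YY  (used choices [])


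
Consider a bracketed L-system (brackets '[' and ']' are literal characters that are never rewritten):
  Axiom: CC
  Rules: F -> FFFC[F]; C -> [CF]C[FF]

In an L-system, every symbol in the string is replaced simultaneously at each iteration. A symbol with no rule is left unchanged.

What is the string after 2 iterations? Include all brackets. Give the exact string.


Step 0: CC
Step 1: [CF]C[FF][CF]C[FF]
Step 2: [[CF]C[FF]FFFC[F]][CF]C[FF][FFFC[F]FFFC[F]][[CF]C[FF]FFFC[F]][CF]C[FF][FFFC[F]FFFC[F]]

Answer: [[CF]C[FF]FFFC[F]][CF]C[FF][FFFC[F]FFFC[F]][[CF]C[FF]FFFC[F]][CF]C[FF][FFFC[F]FFFC[F]]


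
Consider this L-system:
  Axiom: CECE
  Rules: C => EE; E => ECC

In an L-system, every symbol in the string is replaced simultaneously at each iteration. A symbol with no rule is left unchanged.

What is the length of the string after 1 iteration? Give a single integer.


Step 0: length = 4
Step 1: length = 10

Answer: 10


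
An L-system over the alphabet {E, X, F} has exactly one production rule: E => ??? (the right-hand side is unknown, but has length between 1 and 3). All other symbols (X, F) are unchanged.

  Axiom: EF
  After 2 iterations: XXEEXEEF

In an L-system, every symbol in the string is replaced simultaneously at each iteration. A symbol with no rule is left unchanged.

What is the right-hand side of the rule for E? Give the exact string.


Answer: XEE

Derivation:
Trying E => XEE:
  Step 0: EF
  Step 1: XEEF
  Step 2: XXEEXEEF
Matches the given result.


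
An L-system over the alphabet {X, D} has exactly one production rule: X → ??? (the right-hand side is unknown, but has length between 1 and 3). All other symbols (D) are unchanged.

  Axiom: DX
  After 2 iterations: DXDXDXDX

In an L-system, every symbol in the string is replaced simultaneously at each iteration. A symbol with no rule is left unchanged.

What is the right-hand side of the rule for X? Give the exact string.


Trying X → XDX:
  Step 0: DX
  Step 1: DXDX
  Step 2: DXDXDXDX
Matches the given result.

Answer: XDX


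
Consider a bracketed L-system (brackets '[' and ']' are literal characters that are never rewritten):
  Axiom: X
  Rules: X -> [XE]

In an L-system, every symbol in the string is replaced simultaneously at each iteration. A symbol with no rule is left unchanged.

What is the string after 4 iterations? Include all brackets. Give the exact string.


Step 0: X
Step 1: [XE]
Step 2: [[XE]E]
Step 3: [[[XE]E]E]
Step 4: [[[[XE]E]E]E]

Answer: [[[[XE]E]E]E]


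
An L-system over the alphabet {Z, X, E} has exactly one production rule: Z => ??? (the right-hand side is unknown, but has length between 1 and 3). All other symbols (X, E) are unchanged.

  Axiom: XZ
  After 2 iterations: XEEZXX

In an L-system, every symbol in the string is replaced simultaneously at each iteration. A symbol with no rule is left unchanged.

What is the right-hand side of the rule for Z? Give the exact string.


Answer: EZX

Derivation:
Trying Z => EZX:
  Step 0: XZ
  Step 1: XEZX
  Step 2: XEEZXX
Matches the given result.


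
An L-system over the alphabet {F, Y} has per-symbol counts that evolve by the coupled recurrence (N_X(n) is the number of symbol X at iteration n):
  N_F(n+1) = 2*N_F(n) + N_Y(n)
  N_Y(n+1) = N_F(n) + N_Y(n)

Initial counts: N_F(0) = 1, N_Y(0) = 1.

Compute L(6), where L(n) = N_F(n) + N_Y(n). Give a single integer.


Step 0: N_F=1, N_Y=1, L=2
Step 1: N_F=3, N_Y=2, L=5
Step 2: N_F=8, N_Y=5, L=13
Step 3: N_F=21, N_Y=13, L=34
Step 4: N_F=55, N_Y=34, L=89
Step 5: N_F=144, N_Y=89, L=233
Step 6: N_F=377, N_Y=233, L=610

Answer: 610


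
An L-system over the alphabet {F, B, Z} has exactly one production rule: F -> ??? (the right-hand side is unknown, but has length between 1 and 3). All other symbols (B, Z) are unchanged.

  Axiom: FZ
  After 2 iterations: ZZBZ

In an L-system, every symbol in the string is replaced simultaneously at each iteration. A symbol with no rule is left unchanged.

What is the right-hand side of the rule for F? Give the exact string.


Trying F -> ZZB:
  Step 0: FZ
  Step 1: ZZBZ
  Step 2: ZZBZ
Matches the given result.

Answer: ZZB


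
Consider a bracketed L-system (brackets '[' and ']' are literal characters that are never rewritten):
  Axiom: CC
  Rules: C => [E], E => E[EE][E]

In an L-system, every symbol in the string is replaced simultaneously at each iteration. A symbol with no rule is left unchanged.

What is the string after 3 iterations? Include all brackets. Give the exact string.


Answer: [E[EE][E][E[EE][E]E[EE][E]][E[EE][E]]][E[EE][E][E[EE][E]E[EE][E]][E[EE][E]]]

Derivation:
Step 0: CC
Step 1: [E][E]
Step 2: [E[EE][E]][E[EE][E]]
Step 3: [E[EE][E][E[EE][E]E[EE][E]][E[EE][E]]][E[EE][E][E[EE][E]E[EE][E]][E[EE][E]]]


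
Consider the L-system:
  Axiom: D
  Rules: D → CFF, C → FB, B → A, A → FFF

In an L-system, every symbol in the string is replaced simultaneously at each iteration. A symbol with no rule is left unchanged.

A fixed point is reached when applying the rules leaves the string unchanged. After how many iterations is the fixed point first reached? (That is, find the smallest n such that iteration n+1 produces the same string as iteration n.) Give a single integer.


Answer: 4

Derivation:
Step 0: D
Step 1: CFF
Step 2: FBFF
Step 3: FAFF
Step 4: FFFFFF
Step 5: FFFFFF  (unchanged — fixed point at step 4)


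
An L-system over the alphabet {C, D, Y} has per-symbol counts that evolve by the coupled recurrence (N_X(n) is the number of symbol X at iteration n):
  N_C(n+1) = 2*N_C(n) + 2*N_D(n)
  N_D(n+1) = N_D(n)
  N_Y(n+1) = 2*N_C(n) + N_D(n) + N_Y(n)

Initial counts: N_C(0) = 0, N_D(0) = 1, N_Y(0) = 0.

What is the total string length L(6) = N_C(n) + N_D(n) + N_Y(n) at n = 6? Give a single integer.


Step 0: N_C=0, N_D=1, N_Y=0, L=1
Step 1: N_C=2, N_D=1, N_Y=1, L=4
Step 2: N_C=6, N_D=1, N_Y=6, L=13
Step 3: N_C=14, N_D=1, N_Y=19, L=34
Step 4: N_C=30, N_D=1, N_Y=48, L=79
Step 5: N_C=62, N_D=1, N_Y=109, L=172
Step 6: N_C=126, N_D=1, N_Y=234, L=361

Answer: 361


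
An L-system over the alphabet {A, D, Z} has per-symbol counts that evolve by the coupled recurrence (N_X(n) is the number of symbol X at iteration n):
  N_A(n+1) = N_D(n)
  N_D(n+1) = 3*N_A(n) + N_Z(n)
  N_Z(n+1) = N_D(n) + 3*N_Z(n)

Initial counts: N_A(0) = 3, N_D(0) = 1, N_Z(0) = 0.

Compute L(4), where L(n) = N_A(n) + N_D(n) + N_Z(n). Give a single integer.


Answer: 250

Derivation:
Step 0: N_A=3, N_D=1, N_Z=0, L=4
Step 1: N_A=1, N_D=9, N_Z=1, L=11
Step 2: N_A=9, N_D=4, N_Z=12, L=25
Step 3: N_A=4, N_D=39, N_Z=40, L=83
Step 4: N_A=39, N_D=52, N_Z=159, L=250


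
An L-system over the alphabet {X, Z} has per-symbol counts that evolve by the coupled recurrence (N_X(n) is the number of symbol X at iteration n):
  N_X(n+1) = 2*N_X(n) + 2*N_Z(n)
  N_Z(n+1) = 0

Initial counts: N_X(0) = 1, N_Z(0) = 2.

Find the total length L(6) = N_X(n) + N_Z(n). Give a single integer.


Step 0: N_X=1, N_Z=2, L=3
Step 1: N_X=6, N_Z=0, L=6
Step 2: N_X=12, N_Z=0, L=12
Step 3: N_X=24, N_Z=0, L=24
Step 4: N_X=48, N_Z=0, L=48
Step 5: N_X=96, N_Z=0, L=96
Step 6: N_X=192, N_Z=0, L=192

Answer: 192


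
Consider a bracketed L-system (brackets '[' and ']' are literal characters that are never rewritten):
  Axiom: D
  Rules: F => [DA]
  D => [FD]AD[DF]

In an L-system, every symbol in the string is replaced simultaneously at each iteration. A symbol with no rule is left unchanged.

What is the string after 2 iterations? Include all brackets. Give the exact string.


Answer: [[DA][FD]AD[DF]]A[FD]AD[DF][[FD]AD[DF][DA]]

Derivation:
Step 0: D
Step 1: [FD]AD[DF]
Step 2: [[DA][FD]AD[DF]]A[FD]AD[DF][[FD]AD[DF][DA]]


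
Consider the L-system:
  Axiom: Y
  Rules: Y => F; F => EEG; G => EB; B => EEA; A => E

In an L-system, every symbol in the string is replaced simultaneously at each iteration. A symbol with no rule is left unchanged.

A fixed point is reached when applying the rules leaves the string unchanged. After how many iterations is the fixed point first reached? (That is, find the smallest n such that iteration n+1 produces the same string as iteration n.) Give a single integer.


Step 0: Y
Step 1: F
Step 2: EEG
Step 3: EEEB
Step 4: EEEEEA
Step 5: EEEEEE
Step 6: EEEEEE  (unchanged — fixed point at step 5)

Answer: 5


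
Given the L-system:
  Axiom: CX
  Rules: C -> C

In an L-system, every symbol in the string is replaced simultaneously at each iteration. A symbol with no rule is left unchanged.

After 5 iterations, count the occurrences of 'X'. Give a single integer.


Step 0: CX  (1 'X')
Step 1: CX  (1 'X')
Step 2: CX  (1 'X')
Step 3: CX  (1 'X')
Step 4: CX  (1 'X')
Step 5: CX  (1 'X')

Answer: 1


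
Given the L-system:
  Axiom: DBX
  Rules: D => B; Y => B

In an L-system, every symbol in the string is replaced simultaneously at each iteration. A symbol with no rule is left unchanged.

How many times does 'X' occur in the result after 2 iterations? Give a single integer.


Step 0: DBX  (1 'X')
Step 1: BBX  (1 'X')
Step 2: BBX  (1 'X')

Answer: 1


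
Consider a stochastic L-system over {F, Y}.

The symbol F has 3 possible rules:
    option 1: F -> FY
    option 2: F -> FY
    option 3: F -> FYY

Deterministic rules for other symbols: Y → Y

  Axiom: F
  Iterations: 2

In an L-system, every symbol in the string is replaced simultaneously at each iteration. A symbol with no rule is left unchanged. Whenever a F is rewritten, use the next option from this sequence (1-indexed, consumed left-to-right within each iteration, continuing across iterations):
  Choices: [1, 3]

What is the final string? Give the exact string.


Answer: FYYY

Derivation:
Step 0: F
Step 1: FY  (used choices [1])
Step 2: FYYY  (used choices [3])
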